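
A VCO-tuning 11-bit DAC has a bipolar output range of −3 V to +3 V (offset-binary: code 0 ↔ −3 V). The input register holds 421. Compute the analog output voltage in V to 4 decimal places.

LSB = 6 V / 2^11 = 2.930 mV.
V_out = (−3) + 421 × 0.00292969 V = -1.7666 V.

-1.7666 V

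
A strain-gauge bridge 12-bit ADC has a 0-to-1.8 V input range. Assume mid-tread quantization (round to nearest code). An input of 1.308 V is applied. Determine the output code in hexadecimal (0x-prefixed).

code 0xBA0 (decimal 2976)

With 4096 levels over 1.8 V, one step is 439.45 µV.
Input sits at 2976.427 steps above V_low.
round(2976.427) = 2976.
In hexadecimal (0x-prefixed): 0xBA0.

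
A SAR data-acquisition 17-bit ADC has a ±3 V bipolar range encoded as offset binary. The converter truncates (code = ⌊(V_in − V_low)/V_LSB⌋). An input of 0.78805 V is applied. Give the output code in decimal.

code 82751

With 131072 levels over 6 V, one step is 45.78 µV.
Input sits at 82751.215 steps above V_low.
⌊·⌋(82751.215) = 82751.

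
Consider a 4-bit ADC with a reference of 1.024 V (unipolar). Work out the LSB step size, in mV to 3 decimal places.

64.000 mV

Full-scale span = 1.024 V.
LSB = 1.024 / 2^4 = 1.024 / 16 = 0.064 V = 64.000 mV.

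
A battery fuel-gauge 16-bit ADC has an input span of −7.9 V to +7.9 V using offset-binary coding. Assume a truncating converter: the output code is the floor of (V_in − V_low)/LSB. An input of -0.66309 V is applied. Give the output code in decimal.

code 30017

With 65536 levels over 15.8 V, one step is 241.09 µV.
(V_in − V_low)/LSB = (-0.66309 − (−7.9)) / 0.000241089 = 30017.603.
⌊·⌋(30017.603) = 30017.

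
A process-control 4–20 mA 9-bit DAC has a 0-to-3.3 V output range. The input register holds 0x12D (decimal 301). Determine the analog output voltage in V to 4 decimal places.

LSB = 3.3 V / 2^9 = 6.445 mV.
Code 0x12D = 301 decimal.
V_out = 0 + 301 × 0.00644531 V = 1.94004 V.

1.9400 V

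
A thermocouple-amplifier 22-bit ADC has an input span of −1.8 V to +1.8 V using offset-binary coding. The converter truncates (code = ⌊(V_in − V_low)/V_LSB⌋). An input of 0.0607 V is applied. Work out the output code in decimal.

code 2167872

LSB = 3.6 V / 4194304 = 0.86 µV.
(V_in − V_low)/LSB = (0.0607 − (−1.8)) / 8.58307e-07 = 2167872.626.
So the output code is 2167872.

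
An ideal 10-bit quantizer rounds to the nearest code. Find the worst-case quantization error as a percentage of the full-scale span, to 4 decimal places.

0.0488 %

Rounding → worst-case error = ½ LSB = V_FS/2^11, so 100/2048 = 0.0488281 % of full scale.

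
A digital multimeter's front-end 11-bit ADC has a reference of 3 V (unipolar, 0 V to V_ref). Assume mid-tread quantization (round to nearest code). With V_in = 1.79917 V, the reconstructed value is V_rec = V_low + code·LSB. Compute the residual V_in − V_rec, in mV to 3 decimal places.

0.342 mV

LSB = 3/2^11 = 1.465 mV.
Scaled input = 1228.2334 LSBs, so code = 1228.
V_rec = 0 + 1228·0.00146484 = 1.7988281 V.
V_in − V_rec = 0.000341875 V = 0.342 mV.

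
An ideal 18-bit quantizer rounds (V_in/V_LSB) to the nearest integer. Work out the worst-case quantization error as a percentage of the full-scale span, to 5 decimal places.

0.00019 %

Rounding → worst-case error = ½ LSB = V_FS/2^19, so 100/524288 = 0.000190735 % of full scale.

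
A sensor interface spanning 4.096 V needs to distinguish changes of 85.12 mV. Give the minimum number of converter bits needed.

6 bits

Number of steps required ≥ 4.096 V / 85.12 mV = 48.12.
Need 2^N ≥ 48.12; 2^5 = 32, 2^6 = 64.
Minimum N = 6.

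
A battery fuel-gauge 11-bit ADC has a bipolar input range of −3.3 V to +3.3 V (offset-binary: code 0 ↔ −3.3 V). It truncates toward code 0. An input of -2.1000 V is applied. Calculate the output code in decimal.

Full-scale span = 6.6 V; LSB = 6.6/2^11 = 3.223 mV.
(-2.1000 − (−3.3)) / 0.00322266 = 372.364 LSBs.
⌊·⌋(372.364) = 372.

code 372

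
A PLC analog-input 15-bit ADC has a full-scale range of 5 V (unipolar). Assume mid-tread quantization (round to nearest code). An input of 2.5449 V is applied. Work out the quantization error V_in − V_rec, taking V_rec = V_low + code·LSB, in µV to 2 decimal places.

LSB = 5/2^15 = 152.59 µV.
Scaled input = 16678.2566 LSBs, so code = 16678.
V_rec = 0 + 16678·0.000152588 = 2.5448608 V.
V_in − V_rec = 3.91602e-05 V = 39.16 µV.

39.16 µV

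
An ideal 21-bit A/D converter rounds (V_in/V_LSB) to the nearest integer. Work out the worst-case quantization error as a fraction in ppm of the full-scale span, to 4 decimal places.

0.2384 ppm

Rounding → worst-case error = ½ LSB = V_FS/2^22, so 1e+06/4194304 = 0.238419 ppm of full scale.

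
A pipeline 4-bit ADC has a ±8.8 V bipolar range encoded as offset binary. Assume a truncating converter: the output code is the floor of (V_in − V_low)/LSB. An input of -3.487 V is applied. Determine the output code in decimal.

code 4

LSB = 17.6 V / 16 = 1.1000 V.
Input sits at 4.830 steps above V_low.
Floor → code 4.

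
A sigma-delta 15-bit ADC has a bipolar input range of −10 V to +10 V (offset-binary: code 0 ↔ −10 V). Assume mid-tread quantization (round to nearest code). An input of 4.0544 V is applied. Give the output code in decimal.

code 23027

LSB = 20 V / 32768 = 0.610 mV.
Input sits at 23026.729 steps above V_low.
round(23026.729) = 23027.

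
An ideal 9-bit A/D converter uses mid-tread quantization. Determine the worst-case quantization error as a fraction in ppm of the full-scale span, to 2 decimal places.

Rounding → worst-case error = ½ LSB = V_FS/2^10, so 1e+06/1024 = 976.562 ppm of full scale.

976.56 ppm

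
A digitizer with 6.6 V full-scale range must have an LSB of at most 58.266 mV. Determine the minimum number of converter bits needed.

Number of steps required ≥ 6.6 V / 58.266 mV = 113.27.
Need 2^N ≥ 113.27; 2^6 = 64, 2^7 = 128.
Minimum N = 7.

7 bits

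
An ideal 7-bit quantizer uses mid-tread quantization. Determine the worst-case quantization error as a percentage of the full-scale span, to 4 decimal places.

Rounding → worst-case error = ½ LSB = V_FS/2^8, so 100/256 = 0.390625 % of full scale.

0.3906 %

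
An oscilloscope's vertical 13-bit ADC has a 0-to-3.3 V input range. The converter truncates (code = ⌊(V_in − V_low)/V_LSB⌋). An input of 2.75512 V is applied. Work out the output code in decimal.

code 6839

Full-scale span = 3.3 V; LSB = 3.3/2^13 = 402.83 µV.
(V_in − V_low)/LSB = (2.75512 − 0) / 0.000402832 = 6839.377.
Floor → code 6839.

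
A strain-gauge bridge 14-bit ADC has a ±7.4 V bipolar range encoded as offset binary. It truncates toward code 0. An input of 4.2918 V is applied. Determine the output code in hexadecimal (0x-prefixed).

With 16384 levels over 14.8 V, one step is 0.903 mV.
(V_in − V_low)/LSB = (4.2918 − (−7.4)) / 0.00090332 = 12943.139.
Floor → code 12943.
In hexadecimal (0x-prefixed): 0x328F.

code 0x328F (decimal 12943)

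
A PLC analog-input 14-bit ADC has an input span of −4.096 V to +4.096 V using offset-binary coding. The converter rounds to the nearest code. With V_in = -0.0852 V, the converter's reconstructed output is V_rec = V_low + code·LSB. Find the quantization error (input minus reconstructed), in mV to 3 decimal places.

-0.200 mV

LSB = 8.192/2^14 = 0.500 mV.
(-0.0852 − (−4.096))/0.0005 = 8021.6000; round gives code 8022.
Reconstructed: -0.085 V.
Error = -0.0852 − (−0.085) = -0.0002 V = -0.200 mV.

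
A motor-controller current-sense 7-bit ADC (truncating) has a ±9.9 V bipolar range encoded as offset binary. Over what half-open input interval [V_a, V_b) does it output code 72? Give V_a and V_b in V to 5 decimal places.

[1.23750 V, 1.39219 V)

LSB = 19.8/2^7 = 154.688 mV.
V_a = V_low + 72·LSB = 1.2375 V; V_b = V_low + 73·LSB = 1.39219 V.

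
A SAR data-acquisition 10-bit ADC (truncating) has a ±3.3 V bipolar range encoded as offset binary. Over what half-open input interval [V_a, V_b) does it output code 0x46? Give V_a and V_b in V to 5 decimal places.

LSB = 6.6/2^10 = 6.445 mV.
Code 0x46 = 70 decimal.
V_a = V_low + 70·LSB = -2.84883 V; V_b = V_low + 71·LSB = -2.84238 V.

[-2.84883 V, -2.84238 V)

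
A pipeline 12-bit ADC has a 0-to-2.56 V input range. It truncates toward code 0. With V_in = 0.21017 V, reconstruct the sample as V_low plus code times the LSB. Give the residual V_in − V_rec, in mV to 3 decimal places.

0.170 mV

Step size: 2.56 V ÷ 2^12 = 0.625 mV.
(V_in − V_low)/LSB = (0.21017 − 0)/0.000625 = 336.2720 → code 336 (floor).
V_rec = 0 + 336·0.000625 = 0.21 V.
Difference: 0.00017 V → 0.170 mV.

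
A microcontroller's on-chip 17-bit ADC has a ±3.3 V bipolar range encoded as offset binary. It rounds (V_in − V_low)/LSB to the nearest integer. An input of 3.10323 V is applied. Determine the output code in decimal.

Full-scale span = 6.6 V; LSB = 6.6/2^17 = 50.35 µV.
(3.10323 − (−3.3)) / 5.0354e-05 = 127164.267 LSBs.
Round → code 127164.

code 127164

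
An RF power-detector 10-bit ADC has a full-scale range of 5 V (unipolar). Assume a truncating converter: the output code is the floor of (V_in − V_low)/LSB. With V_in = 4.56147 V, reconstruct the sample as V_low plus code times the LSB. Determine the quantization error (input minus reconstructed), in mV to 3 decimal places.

0.923 mV

LSB = 5/2^10 = 4.883 mV.
Scaled input = 934.1891 LSBs, so code = 934.
Code 934 maps back to 0 + 934×0.00488281 V = 4.5605469 V.
V_in − V_rec = 0.000923125 V = 0.923 mV.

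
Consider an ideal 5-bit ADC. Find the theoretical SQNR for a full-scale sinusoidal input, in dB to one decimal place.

31.9 dB

SNR ≈ 6.02·N + 1.76 dB = 6.02·5 + 1.76 = 31.86 dB.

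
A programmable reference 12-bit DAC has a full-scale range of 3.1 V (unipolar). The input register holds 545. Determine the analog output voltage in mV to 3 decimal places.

412.476 mV

LSB = 3.1 V / 2^12 = 0.757 mV.
V_out = 0 + 545 × 0.000756836 V = 0.412476 V.
= 412.476 mV.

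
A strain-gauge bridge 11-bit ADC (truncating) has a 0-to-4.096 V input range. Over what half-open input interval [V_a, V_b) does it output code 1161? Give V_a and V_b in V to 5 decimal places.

LSB = 4.096/2^11 = 2.000 mV.
V_a = V_low + 1161·LSB = 2.322 V; V_b = V_low + 1162·LSB = 2.324 V.

[2.32200 V, 2.32400 V)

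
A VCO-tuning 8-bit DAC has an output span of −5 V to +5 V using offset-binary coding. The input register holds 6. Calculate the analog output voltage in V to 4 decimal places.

-4.7656 V

LSB = 10 V / 2^8 = 39.062 mV.
V_out = (−5) + 6 × 0.0390625 V = -4.76562 V.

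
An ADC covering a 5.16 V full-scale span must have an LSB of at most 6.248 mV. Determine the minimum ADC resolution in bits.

10 bits

Number of steps required ≥ 5.16 V / 6.248 mV = 825.86.
Need 2^N ≥ 825.86; 2^9 = 512, 2^10 = 1024.
Minimum N = 10.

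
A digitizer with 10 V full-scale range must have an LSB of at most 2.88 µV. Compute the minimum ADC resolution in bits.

22 bits

Number of steps required ≥ 10 V / 2.88 µV = 3472222.22.
Need 2^N ≥ 3472222.22; 2^21 = 2097152, 2^22 = 4194304.
Minimum N = 22.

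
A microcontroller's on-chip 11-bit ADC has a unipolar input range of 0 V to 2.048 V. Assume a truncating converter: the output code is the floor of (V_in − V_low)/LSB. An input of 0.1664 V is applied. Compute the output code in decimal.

code 166

Full-scale span = 2.048 V; LSB = 2.048/2^11 = 1.000 mV.
(V_in − V_low)/LSB = (0.1664 − 0) / 0.001 = 166.400.
So the output code is 166.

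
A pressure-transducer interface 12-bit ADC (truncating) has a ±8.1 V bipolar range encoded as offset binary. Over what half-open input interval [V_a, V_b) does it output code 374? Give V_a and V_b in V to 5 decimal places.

LSB = 16.2/2^12 = 3.955 mV.
V_a = V_low + 374·LSB = -6.6208 V; V_b = V_low + 375·LSB = -6.61685 V.

[-6.62080 V, -6.61685 V)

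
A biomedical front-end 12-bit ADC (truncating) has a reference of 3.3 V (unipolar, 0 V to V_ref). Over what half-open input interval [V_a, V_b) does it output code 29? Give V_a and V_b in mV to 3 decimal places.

[23.364 mV, 24.170 mV)

LSB = 3.3/2^12 = 0.806 mV.
V_a = V_low + 29·LSB = 0.0233643 V; V_b = V_low + 30·LSB = 0.0241699 V.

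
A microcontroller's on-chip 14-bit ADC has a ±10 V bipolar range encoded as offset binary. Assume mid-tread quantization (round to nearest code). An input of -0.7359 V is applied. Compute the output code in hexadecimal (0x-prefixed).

code 0x1DA5 (decimal 7589)

Full-scale span = 20 V; LSB = 20/2^14 = 1.221 mV.
(-0.7359 − (−10)) / 0.0012207 = 7589.151 LSBs.
round(7589.151) = 7589.
In hexadecimal (0x-prefixed): 0x1DA5.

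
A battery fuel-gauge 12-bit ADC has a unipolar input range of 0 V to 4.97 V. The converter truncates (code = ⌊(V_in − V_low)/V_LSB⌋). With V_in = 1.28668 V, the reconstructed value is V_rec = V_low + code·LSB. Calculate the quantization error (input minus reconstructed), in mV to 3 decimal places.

One LSB is 4.97 V / 4096 = 1.213 mV.
(1.28668 − 0)/0.00121338 = 1060.4107; ⌊·⌋ gives code 1060.
Reconstructed: 1.2861816 V.
V_in − V_rec = 0.000498359 V = 0.498 mV.

0.498 mV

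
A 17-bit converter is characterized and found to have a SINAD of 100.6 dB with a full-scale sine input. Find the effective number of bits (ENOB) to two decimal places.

16.42 bits

ENOB = (SINAD − 1.76) / 6.02 = (100.6 − 1.76)/6.02 = 16.419.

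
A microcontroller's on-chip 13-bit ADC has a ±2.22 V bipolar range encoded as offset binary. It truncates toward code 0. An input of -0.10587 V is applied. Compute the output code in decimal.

code 3900

LSB = 4.44 V / 8192 = 0.542 mV.
(V_in − V_low)/LSB = (-0.10587 − (−2.22)) / 0.000541992 = 3900.665.
Floor → code 3900.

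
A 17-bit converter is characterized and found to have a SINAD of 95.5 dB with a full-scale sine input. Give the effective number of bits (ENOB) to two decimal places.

15.57 bits

ENOB = (SINAD − 1.76) / 6.02 = (95.5 − 1.76)/6.02 = 15.571.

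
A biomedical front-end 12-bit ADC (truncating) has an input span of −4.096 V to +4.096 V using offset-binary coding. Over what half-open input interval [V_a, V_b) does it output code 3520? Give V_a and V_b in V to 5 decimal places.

LSB = 8.192/2^12 = 2.000 mV.
V_a = V_low + 3520·LSB = 2.944 V; V_b = V_low + 3521·LSB = 2.946 V.

[2.94400 V, 2.94600 V)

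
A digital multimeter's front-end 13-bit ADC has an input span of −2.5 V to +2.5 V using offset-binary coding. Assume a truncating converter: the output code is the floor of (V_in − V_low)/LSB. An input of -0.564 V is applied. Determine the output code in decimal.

code 3171

LSB = 5 V / 8192 = 0.610 mV.
(V_in − V_low)/LSB = (-0.564 − (−2.5)) / 0.000610352 = 3171.942.
So the output code is 3171.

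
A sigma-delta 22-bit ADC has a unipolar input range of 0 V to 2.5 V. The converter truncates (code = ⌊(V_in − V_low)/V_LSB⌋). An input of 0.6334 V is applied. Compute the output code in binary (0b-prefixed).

code 0b100000011011100001100 (decimal 1062668)

LSB = 2.5 V / 4194304 = 0.60 µV.
Input sits at 1062668.861 steps above V_low.
So the output code is 1062668.
In binary (0b-prefixed): 0b100000011011100001100.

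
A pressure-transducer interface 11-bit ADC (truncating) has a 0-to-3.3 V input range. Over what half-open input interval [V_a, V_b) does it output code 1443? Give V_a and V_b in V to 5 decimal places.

LSB = 3.3/2^11 = 1.611 mV.
V_a = V_low + 1443·LSB = 2.32515 V; V_b = V_low + 1444·LSB = 2.32676 V.

[2.32515 V, 2.32676 V)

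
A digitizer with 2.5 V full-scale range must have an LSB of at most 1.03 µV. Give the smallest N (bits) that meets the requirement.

Number of steps required ≥ 2.5 V / 1.03 µV = 2427184.47.
Need 2^N ≥ 2427184.47; 2^21 = 2097152, 2^22 = 4194304.
Minimum N = 22.

22 bits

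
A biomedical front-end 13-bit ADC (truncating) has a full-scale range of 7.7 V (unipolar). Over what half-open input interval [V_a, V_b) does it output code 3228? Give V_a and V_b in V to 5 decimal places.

LSB = 7.7/2^13 = 0.940 mV.
V_a = V_low + 3228·LSB = 3.03413 V; V_b = V_low + 3229·LSB = 3.03507 V.

[3.03413 V, 3.03507 V)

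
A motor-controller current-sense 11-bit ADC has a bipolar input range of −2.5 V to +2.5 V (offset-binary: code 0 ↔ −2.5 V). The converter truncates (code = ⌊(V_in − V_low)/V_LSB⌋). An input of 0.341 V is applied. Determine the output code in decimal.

Full-scale span = 5 V; LSB = 5/2^11 = 2.441 mV.
(0.341 − (−2.5)) / 0.00244141 = 1163.674 LSBs.
Floor → code 1163.

code 1163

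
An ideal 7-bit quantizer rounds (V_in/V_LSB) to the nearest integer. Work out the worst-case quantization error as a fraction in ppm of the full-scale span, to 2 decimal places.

3906.25 ppm

Rounding → worst-case error = ½ LSB = V_FS/2^8, so 1e+06/256 = 3906.25 ppm of full scale.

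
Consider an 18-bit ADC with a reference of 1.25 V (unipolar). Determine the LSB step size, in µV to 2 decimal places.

Full-scale span = 1.25 V.
LSB = 1.25 / 2^18 = 1.25 / 262144 = 4.76837e-06 V = 4.77 µV.

4.77 µV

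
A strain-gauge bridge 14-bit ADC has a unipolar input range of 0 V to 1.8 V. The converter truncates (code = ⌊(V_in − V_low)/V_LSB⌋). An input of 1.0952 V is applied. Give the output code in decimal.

code 9968

LSB = 1.8 V / 16384 = 109.86 µV.
Input sits at 9968.754 steps above V_low.
Floor → code 9968.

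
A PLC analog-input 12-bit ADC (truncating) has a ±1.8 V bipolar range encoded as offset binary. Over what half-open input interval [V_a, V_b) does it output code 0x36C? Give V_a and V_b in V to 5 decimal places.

[-1.03008 V, -1.02920 V)

LSB = 3.6/2^12 = 0.879 mV.
Code 0x36C = 876 decimal.
V_a = V_low + 876·LSB = -1.03008 V; V_b = V_low + 877·LSB = -1.0292 V.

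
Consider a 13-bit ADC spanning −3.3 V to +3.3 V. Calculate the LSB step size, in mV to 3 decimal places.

Full-scale span = 6.6 V.
LSB = 6.6 / 2^13 = 6.6 / 8192 = 0.000805664 V = 0.806 mV.

0.806 mV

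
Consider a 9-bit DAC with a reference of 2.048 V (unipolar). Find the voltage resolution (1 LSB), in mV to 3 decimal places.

Full-scale span = 2.048 V.
LSB = 2.048 / 2^9 = 2.048 / 512 = 0.004 V = 4.000 mV.

4.000 mV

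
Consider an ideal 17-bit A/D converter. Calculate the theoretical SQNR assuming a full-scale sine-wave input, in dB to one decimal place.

SNR ≈ 6.02·N + 1.76 dB = 6.02·17 + 1.76 = 104.10 dB.

104.1 dB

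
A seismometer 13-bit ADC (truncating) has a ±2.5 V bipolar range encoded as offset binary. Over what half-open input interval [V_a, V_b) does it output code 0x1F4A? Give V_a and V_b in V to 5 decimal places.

LSB = 5/2^13 = 0.610 mV.
Code 0x1F4A = 8010 decimal.
V_a = V_low + 8010·LSB = 2.38892 V; V_b = V_low + 8011·LSB = 2.38953 V.

[2.38892 V, 2.38953 V)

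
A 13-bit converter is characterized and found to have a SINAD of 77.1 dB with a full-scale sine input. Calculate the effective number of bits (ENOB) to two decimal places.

ENOB = (SINAD − 1.76) / 6.02 = (77.1 − 1.76)/6.02 = 12.515.

12.51 bits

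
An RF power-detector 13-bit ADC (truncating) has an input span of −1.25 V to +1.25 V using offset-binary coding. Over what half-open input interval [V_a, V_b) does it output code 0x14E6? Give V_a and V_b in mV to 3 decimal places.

[382.690 mV, 382.996 mV)

LSB = 2.5/2^13 = 305.18 µV.
Code 0x14E6 = 5350 decimal.
V_a = V_low + 5350·LSB = 0.38269 V; V_b = V_low + 5351·LSB = 0.382996 V.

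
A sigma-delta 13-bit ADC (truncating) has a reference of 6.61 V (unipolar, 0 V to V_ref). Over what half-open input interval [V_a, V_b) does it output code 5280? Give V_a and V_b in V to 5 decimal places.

[4.26035 V, 4.26116 V)

LSB = 6.61/2^13 = 0.807 mV.
V_a = V_low + 5280·LSB = 4.26035 V; V_b = V_low + 5281·LSB = 4.26116 V.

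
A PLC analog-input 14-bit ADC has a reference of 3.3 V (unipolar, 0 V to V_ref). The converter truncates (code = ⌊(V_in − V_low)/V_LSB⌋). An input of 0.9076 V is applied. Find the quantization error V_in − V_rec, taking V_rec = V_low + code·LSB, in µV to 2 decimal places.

Step size: 3.3 V ÷ 2^14 = 201.42 µV.
Scaled input = 4506.0965 LSBs, so code = 4506.
Code 4506 maps back to 0 + 4506×0.000201416 V = 0.90758057 V.
Difference: 1.94336e-05 V → 19.43 µV.

19.43 µV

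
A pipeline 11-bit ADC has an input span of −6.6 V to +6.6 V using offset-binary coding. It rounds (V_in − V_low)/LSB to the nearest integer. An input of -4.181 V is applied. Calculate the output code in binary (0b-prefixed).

Full-scale span = 13.2 V; LSB = 13.2/2^11 = 6.445 mV.
(V_in − V_low)/LSB = (-4.181 − (−6.6)) / 0.00644531 = 375.312.
round(375.312) = 375.
In binary (0b-prefixed): 0b101110111.

code 0b101110111 (decimal 375)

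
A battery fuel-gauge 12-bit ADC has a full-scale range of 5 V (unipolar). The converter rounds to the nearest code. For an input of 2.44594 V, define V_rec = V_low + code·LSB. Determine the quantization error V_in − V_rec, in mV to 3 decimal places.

LSB = 5/2^12 = 1.221 mV.
Scaled input = 2003.7140 LSBs, so code = 2004.
V_rec = 0 + 2004·0.0012207 = 2.4462891 V.
Difference: -0.000349062 V → -0.349 mV.

-0.349 mV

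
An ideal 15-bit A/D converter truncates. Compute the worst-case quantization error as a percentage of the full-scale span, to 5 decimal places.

Truncating → worst-case error = 1 LSB = V_FS/2^15, so 100/32768 = 0.00305176 % of full scale.

0.00305 %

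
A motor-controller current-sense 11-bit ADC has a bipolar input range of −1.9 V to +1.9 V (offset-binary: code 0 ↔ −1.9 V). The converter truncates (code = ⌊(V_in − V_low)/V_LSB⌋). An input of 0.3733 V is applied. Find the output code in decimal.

code 1225

With 2048 levels over 3.8 V, one step is 1.855 mV.
(V_in − V_low)/LSB = (0.3733 − (−1.9)) / 0.00185547 = 1225.189.
So the output code is 1225.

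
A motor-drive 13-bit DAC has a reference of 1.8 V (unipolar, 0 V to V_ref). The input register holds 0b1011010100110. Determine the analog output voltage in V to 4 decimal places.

LSB = 1.8 V / 2^13 = 219.73 µV.
Code 0b1011010100110 = 5798 decimal.
V_out = 0 + 5798 × 0.000219727 V = 1.27397 V.

1.2740 V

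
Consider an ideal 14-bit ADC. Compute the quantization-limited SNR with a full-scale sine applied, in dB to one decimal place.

86.0 dB

SNR ≈ 6.02·N + 1.76 dB = 6.02·14 + 1.76 = 86.04 dB.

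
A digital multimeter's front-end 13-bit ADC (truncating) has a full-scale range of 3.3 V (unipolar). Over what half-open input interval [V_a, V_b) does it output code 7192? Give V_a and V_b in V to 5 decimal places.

[2.89717 V, 2.89757 V)

LSB = 3.3/2^13 = 402.83 µV.
V_a = V_low + 7192·LSB = 2.89717 V; V_b = V_low + 7193·LSB = 2.89757 V.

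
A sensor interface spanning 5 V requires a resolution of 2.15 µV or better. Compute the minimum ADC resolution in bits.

22 bits

Number of steps required ≥ 5 V / 2.15 µV = 2325581.40.
Need 2^N ≥ 2325581.40; 2^21 = 2097152, 2^22 = 4194304.
Minimum N = 22.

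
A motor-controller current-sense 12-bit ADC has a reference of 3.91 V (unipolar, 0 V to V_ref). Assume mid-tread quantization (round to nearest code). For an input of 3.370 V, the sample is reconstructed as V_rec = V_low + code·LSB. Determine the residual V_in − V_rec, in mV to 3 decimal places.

LSB = 3.91/2^12 = 0.955 mV.
Scaled input = 3530.3120 LSBs, so code = 3530.
Reconstructed: 3.3697021 V.
Error = 3.370 − 3.3697021 = 0.000297852 V = 0.298 mV.

0.298 mV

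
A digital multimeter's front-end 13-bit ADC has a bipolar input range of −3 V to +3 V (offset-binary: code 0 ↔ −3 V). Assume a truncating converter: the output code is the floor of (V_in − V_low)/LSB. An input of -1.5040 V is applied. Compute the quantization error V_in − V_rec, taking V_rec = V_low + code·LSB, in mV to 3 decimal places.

0.395 mV

Step size: 6 V ÷ 2^13 = 0.732 mV.
(-1.5040 − (−3))/0.000732422 = 2042.5387; ⌊·⌋ gives code 2042.
Reconstructed: -1.5043945 V.
V_in − V_rec = 0.000394531 V = 0.395 mV.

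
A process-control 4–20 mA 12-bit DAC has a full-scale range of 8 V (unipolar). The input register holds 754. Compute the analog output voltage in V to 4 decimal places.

LSB = 8 V / 2^12 = 1.953 mV.
V_out = 0 + 754 × 0.00195312 V = 1.47266 V.

1.4727 V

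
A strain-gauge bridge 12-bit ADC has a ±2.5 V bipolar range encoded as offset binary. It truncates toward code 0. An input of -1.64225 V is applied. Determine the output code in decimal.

code 702

LSB = 5 V / 4096 = 1.221 mV.
Input sits at 702.669 steps above V_low.
Floor → code 702.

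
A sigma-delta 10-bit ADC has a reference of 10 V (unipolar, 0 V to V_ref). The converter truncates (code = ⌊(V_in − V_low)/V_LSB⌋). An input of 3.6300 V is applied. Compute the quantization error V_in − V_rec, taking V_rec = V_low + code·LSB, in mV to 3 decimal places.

6.953 mV

Step size: 10 V ÷ 2^10 = 9.766 mV.
Scaled input = 371.7120 LSBs, so code = 371.
Reconstructed: 3.6230469 V.
Difference: 0.00695313 V → 6.953 mV.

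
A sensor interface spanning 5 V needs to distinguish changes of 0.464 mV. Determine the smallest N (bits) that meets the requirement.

Number of steps required ≥ 5 V / 0.464 mV = 10775.86.
Need 2^N ≥ 10775.86; 2^13 = 8192, 2^14 = 16384.
Minimum N = 14.

14 bits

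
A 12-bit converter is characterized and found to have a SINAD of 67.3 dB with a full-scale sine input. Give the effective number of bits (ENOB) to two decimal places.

10.89 bits

ENOB = (SINAD − 1.76) / 6.02 = (67.3 − 1.76)/6.02 = 10.887.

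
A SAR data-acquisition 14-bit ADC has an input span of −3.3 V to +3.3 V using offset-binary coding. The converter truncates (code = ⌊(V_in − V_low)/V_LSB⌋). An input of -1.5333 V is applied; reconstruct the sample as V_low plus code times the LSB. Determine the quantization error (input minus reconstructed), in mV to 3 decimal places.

One LSB is 6.6 V / 16384 = 402.83 µV.
(V_in − V_low)/LSB = (-1.5333 − (−3.3))/0.000402832 = 4385.6989 → code 4385 (floor).
V_rec = (−3.3) + 4385·0.000402832 = -1.5335815 V.
Difference: 0.000281543 V → 0.282 mV.

0.282 mV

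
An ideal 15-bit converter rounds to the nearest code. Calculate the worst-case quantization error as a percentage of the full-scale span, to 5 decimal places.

0.00153 %

Rounding → worst-case error = ½ LSB = V_FS/2^16, so 100/65536 = 0.00152588 % of full scale.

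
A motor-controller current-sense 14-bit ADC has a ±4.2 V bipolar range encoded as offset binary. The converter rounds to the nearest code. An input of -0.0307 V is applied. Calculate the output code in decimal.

Full-scale span = 8.4 V; LSB = 8.4/2^14 = 0.513 mV.
(V_in − V_low)/LSB = (-0.0307 − (−4.2)) / 0.000512695 = 8132.120.
So the output code is 8132.

code 8132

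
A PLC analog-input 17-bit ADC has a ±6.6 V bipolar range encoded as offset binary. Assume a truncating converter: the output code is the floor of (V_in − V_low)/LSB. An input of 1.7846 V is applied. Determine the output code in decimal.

With 131072 levels over 13.2 V, one step is 100.71 µV.
(V_in − V_low)/LSB = (1.7846 − (−6.6)) / 0.000100708 = 83256.537.
So the output code is 83256.

code 83256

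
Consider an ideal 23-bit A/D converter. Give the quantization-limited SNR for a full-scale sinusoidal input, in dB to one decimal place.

140.2 dB

SNR ≈ 6.02·N + 1.76 dB = 6.02·23 + 1.76 = 140.22 dB.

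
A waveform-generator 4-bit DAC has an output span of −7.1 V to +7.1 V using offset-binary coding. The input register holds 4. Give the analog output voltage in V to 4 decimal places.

LSB = 14.2 V / 2^4 = 0.8875 V.
V_out = (−7.1) + 4 × 0.8875 V = -3.55 V.

-3.5500 V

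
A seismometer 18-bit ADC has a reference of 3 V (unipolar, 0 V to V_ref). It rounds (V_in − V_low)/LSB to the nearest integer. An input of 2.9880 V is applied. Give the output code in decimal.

code 261095

With 262144 levels over 3 V, one step is 11.44 µV.
Input sits at 261095.424 steps above V_low.
round(261095.424) = 261095.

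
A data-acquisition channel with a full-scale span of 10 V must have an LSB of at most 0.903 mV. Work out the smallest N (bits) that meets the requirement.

14 bits

Number of steps required ≥ 10 V / 0.903 mV = 11074.20.
Need 2^N ≥ 11074.20; 2^13 = 8192, 2^14 = 16384.
Minimum N = 14.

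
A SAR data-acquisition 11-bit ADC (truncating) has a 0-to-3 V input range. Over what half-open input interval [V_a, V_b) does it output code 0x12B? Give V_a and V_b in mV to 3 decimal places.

LSB = 3/2^11 = 1.465 mV.
Code 0x12B = 299 decimal.
V_a = V_low + 299·LSB = 0.437988 V; V_b = V_low + 300·LSB = 0.439453 V.

[437.988 mV, 439.453 mV)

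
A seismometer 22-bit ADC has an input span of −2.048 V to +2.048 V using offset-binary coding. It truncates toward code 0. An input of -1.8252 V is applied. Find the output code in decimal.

code 228147

LSB = 4.096 V / 4194304 = 0.98 µV.
(V_in − V_low)/LSB = (-1.8252 − (−2.048)) / 9.76563e-07 = 228147.200.
So the output code is 228147.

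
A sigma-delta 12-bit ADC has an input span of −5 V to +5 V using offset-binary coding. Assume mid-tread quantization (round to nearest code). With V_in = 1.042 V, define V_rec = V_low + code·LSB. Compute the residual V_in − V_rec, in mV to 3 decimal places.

-0.480 mV

Step size: 10 V ÷ 2^12 = 2.441 mV.
Scaled input = 2474.8032 LSBs, so code = 2475.
Reconstructed: 1.0424805 V.
V_in − V_rec = -0.000480469 V = -0.480 mV.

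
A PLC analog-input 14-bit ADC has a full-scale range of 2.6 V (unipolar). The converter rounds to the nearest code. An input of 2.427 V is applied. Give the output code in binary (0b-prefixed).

code 0b11101110111110 (decimal 15294)

Full-scale span = 2.6 V; LSB = 2.6/2^14 = 158.69 µV.
(V_in − V_low)/LSB = (2.427 − 0) / 0.000158691 = 15293.834.
round(15293.834) = 15294.
In binary (0b-prefixed): 0b11101110111110.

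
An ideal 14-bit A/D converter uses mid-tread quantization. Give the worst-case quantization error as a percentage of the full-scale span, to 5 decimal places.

0.00305 %

Rounding → worst-case error = ½ LSB = V_FS/2^15, so 100/32768 = 0.00305176 % of full scale.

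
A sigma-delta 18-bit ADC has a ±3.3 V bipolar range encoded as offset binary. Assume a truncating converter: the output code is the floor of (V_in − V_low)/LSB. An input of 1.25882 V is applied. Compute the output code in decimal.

code 181070

Full-scale span = 6.6 V; LSB = 6.6/2^18 = 25.18 µV.
(V_in − V_low)/LSB = (1.25882 − (−3.3)) / 2.5177e-05 = 181070.805.
Floor → code 181070.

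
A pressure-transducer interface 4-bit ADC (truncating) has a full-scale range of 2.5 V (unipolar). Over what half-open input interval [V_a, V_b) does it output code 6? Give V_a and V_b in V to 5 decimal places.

LSB = 2.5/2^4 = 156.250 mV.
V_a = V_low + 6·LSB = 0.9375 V; V_b = V_low + 7·LSB = 1.09375 V.

[0.93750 V, 1.09375 V)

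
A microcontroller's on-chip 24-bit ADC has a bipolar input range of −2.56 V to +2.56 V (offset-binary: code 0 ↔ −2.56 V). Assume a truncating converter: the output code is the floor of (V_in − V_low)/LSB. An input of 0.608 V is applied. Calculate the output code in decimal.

Full-scale span = 5.12 V; LSB = 5.12/2^24 = 0.31 µV.
Input sits at 10380902.400 steps above V_low.
So the output code is 10380902.

code 10380902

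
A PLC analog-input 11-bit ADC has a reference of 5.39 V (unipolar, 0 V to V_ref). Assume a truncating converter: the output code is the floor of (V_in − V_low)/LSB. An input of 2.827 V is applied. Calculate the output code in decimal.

code 1074

LSB = 5.39 V / 2048 = 2.632 mV.
Input sits at 1074.155 steps above V_low.
Floor → code 1074.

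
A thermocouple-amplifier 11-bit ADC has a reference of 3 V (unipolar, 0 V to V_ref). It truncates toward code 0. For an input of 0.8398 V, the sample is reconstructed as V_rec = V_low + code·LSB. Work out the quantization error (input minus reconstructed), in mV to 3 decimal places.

0.445 mV

LSB = 3/2^11 = 1.465 mV.
Scaled input = 573.3035 LSBs, so code = 573.
V_rec = 0 + 573·0.00146484 = 0.83935547 V.
Error = 0.8398 − 0.83935547 = 0.000444531 V = 0.445 mV.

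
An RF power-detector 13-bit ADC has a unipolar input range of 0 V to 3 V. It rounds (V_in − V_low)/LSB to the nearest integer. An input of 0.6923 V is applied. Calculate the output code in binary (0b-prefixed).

code 0b11101100010 (decimal 1890)

LSB = 3 V / 8192 = 366.21 µV.
Input sits at 1890.441 steps above V_low.
So the output code is 1890.
In binary (0b-prefixed): 0b11101100010.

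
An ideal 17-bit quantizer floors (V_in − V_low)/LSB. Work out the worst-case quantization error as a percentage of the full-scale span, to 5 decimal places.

Truncating → worst-case error = 1 LSB = V_FS/2^17, so 100/131072 = 0.000762939 % of full scale.

0.00076 %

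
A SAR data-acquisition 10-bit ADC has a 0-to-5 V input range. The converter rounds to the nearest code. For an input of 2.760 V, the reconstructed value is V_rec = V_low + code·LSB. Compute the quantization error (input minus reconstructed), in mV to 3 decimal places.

1.211 mV

Step size: 5 V ÷ 2^10 = 4.883 mV.
Scaled input = 565.2480 LSBs, so code = 565.
V_rec = 0 + 565·0.00488281 = 2.7587891 V.
Difference: 0.00121094 V → 1.211 mV.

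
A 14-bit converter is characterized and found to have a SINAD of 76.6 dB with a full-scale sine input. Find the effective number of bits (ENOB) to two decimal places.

ENOB = (SINAD − 1.76) / 6.02 = (76.6 − 1.76)/6.02 = 12.432.

12.43 bits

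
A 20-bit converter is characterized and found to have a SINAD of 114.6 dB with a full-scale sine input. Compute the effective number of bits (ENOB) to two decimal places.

18.74 bits

ENOB = (SINAD − 1.76) / 6.02 = (114.6 − 1.76)/6.02 = 18.744.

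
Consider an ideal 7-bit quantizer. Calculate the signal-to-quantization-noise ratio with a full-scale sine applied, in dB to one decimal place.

43.9 dB

SNR ≈ 6.02·N + 1.76 dB = 6.02·7 + 1.76 = 43.90 dB.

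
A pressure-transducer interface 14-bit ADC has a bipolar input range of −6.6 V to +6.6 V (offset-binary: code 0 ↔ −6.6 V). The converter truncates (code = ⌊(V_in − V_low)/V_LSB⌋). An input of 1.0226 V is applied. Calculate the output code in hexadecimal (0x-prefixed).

code 0x24F5 (decimal 9461)

With 16384 levels over 13.2 V, one step is 0.806 mV.
Input sits at 9461.264 steps above V_low.
⌊·⌋(9461.264) = 9461.
In hexadecimal (0x-prefixed): 0x24F5.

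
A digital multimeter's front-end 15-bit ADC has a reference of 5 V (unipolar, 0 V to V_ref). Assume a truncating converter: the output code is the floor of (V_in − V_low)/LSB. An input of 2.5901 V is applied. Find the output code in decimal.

code 16974

With 32768 levels over 5 V, one step is 152.59 µV.
(2.5901 − 0) / 0.000152588 = 16974.479 LSBs.
⌊·⌋(16974.479) = 16974.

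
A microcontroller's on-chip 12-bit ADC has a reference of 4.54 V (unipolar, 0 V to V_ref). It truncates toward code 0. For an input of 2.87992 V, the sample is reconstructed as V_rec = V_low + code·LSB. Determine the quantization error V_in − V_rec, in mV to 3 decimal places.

0.301 mV

One LSB is 4.54 V / 4096 = 1.108 mV.
Scaled input = 2598.2714 LSBs, so code = 2598.
Code 2598 maps back to 0 + 2598×0.0011084 V = 2.8796191 V.
Difference: 0.000300859 V → 0.301 mV.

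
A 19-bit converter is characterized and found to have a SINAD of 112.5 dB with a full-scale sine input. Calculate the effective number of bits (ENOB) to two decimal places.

18.40 bits

ENOB = (SINAD − 1.76) / 6.02 = (112.5 − 1.76)/6.02 = 18.395.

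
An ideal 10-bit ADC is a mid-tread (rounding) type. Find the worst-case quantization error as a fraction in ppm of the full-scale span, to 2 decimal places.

488.28 ppm

Rounding → worst-case error = ½ LSB = V_FS/2^11, so 1e+06/2048 = 488.281 ppm of full scale.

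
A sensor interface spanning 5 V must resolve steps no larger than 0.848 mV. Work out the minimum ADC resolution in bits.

Number of steps required ≥ 5 V / 0.848 mV = 5896.23.
Need 2^N ≥ 5896.23; 2^12 = 4096, 2^13 = 8192.
Minimum N = 13.

13 bits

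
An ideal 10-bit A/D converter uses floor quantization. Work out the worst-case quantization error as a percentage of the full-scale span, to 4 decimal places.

0.0977 %

Truncating → worst-case error = 1 LSB = V_FS/2^10, so 100/1024 = 0.0976562 % of full scale.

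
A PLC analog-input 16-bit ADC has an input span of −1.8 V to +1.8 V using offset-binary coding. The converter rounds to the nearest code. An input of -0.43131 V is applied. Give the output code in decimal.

code 24916

With 65536 levels over 3.6 V, one step is 54.93 µV.
Input sits at 24916.241 steps above V_low.
Round → code 24916.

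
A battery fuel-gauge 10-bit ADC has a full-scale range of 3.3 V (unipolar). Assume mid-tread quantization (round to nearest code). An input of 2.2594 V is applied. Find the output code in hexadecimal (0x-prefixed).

code 0x2BD (decimal 701)

LSB = 3.3 V / 1024 = 3.223 mV.
Input sits at 701.099 steps above V_low.
round(701.099) = 701.
In hexadecimal (0x-prefixed): 0x2BD.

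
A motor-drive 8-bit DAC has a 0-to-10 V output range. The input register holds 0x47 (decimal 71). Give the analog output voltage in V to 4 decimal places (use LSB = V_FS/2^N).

2.7734 V

LSB = 10 V / 2^8 = 39.062 mV.
Code 0x47 = 71 decimal.
V_out = 0 + 71 × 0.0390625 V = 2.77344 V.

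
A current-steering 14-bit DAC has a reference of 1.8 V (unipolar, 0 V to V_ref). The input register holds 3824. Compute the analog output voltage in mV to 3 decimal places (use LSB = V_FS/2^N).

420.117 mV

LSB = 1.8 V / 2^14 = 109.86 µV.
V_out = 0 + 3824 × 0.000109863 V = 0.420117 V.
= 420.117 mV.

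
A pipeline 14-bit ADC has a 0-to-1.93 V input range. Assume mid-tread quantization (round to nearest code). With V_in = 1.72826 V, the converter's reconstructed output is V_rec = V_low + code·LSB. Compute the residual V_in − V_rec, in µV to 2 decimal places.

Step size: 1.93 V ÷ 2^14 = 117.80 µV.
(V_in − V_low)/LSB = (1.72826 − 0)/0.000117798 = 14671.4051 → code 14671 (round).
Code 14671 maps back to 0 + 14671×0.000117798 V = 1.7282123 V.
Difference: 4.77197e-05 V → 47.72 µV.

47.72 µV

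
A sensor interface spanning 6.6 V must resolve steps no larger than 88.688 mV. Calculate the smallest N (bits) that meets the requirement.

Number of steps required ≥ 6.6 V / 88.688 mV = 74.42.
Need 2^N ≥ 74.42; 2^6 = 64, 2^7 = 128.
Minimum N = 7.

7 bits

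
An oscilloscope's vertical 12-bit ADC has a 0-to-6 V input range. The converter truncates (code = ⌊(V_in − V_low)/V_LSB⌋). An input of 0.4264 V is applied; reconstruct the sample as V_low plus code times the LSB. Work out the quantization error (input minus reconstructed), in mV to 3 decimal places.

LSB = 6/2^12 = 1.465 mV.
Scaled input = 291.0891 LSBs, so code = 291.
V_rec = 0 + 291·0.00146484 = 0.42626953 V.
V_in − V_rec = 0.000130469 V = 0.130 mV.

0.130 mV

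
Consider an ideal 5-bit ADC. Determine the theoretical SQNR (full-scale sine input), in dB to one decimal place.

31.9 dB

SNR ≈ 6.02·N + 1.76 dB = 6.02·5 + 1.76 = 31.86 dB.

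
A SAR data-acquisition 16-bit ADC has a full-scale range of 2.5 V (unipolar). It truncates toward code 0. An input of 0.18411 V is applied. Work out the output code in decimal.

LSB = 2.5 V / 65536 = 38.15 µV.
(V_in − V_low)/LSB = (0.18411 − 0) / 3.8147e-05 = 4826.333.
Floor → code 4826.

code 4826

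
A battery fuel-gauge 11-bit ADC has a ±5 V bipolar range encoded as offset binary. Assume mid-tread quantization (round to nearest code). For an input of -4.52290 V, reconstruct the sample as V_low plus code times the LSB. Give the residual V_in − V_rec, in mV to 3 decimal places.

LSB = 10/2^11 = 4.883 mV.
Scaled input = 97.7101 LSBs, so code = 98.
Code 98 maps back to (−5) + 98×0.00488281 V = -4.5214844 V.
Error = -4.52290 − (−4.5214844) = -0.00141562 V = -1.416 mV.

-1.416 mV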